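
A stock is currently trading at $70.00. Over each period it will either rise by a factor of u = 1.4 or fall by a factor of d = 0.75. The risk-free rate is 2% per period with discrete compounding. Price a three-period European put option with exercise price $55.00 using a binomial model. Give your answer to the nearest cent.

Risk-neutral probability p = (1 + 0.02 − 0.75)/(1.4 − 0.75) = 0.2700/0.6500 = 0.4154
Terminal stock prices: S_uuu = 192.1, S_uud = 102.9, S_udd = 55.12, S_ddd = 29.53
Terminal payoffs (K − S): max(-137.1, 0) = 0, max(-47.9, 0) = 0, max(-0.125, 0) = 0, max(25.47, 0) = 25.47
Node uu (S = 137.2): V_uu = 1/1.02·[0.4154·0.0000 + 0.5846·0.0000] = 0.0000
Node ud (S = 73.5): V_ud = 1/1.02·[0.4154·0.0000 + 0.5846·0.0000] = 0.0000
Node dd (S = 39.38): V_dd = 1/1.02·[0.4154·0.0000 + 0.5846·25.4688] = 14.5975
Node u (S = 98): V_u = 1/1.02·[0.4154·0.0000 + 0.5846·0.0000] = 0.0000
Node d (S = 52.5): V_d = 1/1.02·[0.4154·0.0000 + 0.5846·14.5975] = 8.3666
Node 0 (S = 70): V_0 = 1/1.02·[0.4154·0.0000 + 0.5846·8.3666] = 4.7953

$4.80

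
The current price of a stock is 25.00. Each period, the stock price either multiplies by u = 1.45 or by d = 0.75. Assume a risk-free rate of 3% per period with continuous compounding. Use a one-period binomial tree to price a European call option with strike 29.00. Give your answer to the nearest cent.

Risk-neutral probability p = (e^0.03 − 0.75)/(1.45 − 0.75) = 0.2805/0.7000 = 0.4006
Terminal stock prices: S_u = 36.25, S_d = 18.75
Terminal payoffs (S − K): max(7.25, 0) = 7.25, max(-10.25, 0) = 0
Node 0 (S = 25): V_0 = e^(−0.03)·[0.4006·7.2500 + 0.5994·0.0000] = 2.8189

2.82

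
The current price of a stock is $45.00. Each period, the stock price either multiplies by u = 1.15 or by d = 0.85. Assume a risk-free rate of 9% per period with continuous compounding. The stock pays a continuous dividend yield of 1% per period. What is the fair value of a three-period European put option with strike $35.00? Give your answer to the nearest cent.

$0.06

Per-period risk-free factor R = e^0.09 = 1.0942; dividend-adjusted growth = e^(0.09−0.01) = 1.0833.
Risk-neutral probability p = (1.0833 − 0.85)/(1.15 − 0.85) = 0.2333/0.3000 = 0.7776
Terminal stock prices: S_uuu = 68.44, S_uud = 50.59, S_udd = 37.39, S_ddd = 27.64
Terminal payoffs (K − S): max(-33.44, 0) = 0, max(-15.59, 0) = 0, max(-2.389, 0) = 0, max(7.364, 0) = 7.364
Node uu (S = 59.51): V_uu = e^(−0.09)·[0.7776·0.0000 + 0.2224·0.0000] = 0.0000
Node ud (S = 43.99): V_ud = e^(−0.09)·[0.7776·0.0000 + 0.2224·0.0000] = 0.0000
Node dd (S = 32.51): V_dd = e^(−0.09)·[0.7776·0.0000 + 0.2224·7.3644] = 1.4967
Node u (S = 51.75): V_u = e^(−0.09)·[0.7776·0.0000 + 0.2224·0.0000] = 0.0000
Node d (S = 38.25): V_d = e^(−0.09)·[0.7776·0.0000 + 0.2224·1.4967] = 0.3042
Node 0 (S = 45): V_0 = e^(−0.09)·[0.7776·0.0000 + 0.2224·0.3042] = 0.0618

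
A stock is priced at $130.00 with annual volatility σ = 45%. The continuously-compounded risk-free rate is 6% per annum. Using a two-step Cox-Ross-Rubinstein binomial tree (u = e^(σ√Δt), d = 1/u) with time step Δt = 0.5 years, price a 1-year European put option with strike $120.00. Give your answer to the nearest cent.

CRR parameters: u = e^(σ√Δt) = e^(0.45·√0.5) = 1.3746, d = 1/u = 0.7275
Per-period rate: rΔt = 0.06·0.5 = 0.03, so R = e^0.03 = 1.0305
Risk-neutral probability p = (e^0.03 − 0.7275)/(1.3746 − 0.7275) = 0.3030/0.6472 = 0.4682
Terminal stock prices: S_uu = 245.7, S_ud = 130, S_dd = 68.8
Terminal payoffs (K − S): max(-125.7, 0) = 0, max(-10, 0) = 0, max(51.2, 0) = 51.2
Node u (S = 178.7): V_u = e^(−0.03)·[0.4682·0.0000 + 0.5318·0.0000] = 0.0000
Node d (S = 94.57): V_d = e^(−0.03)·[0.4682·0.0000 + 0.5318·51.2045] = 26.4272
Node 0 (S = 130): V_0 = e^(−0.03)·[0.4682·0.0000 + 0.5318·26.4272] = 13.6393

$13.64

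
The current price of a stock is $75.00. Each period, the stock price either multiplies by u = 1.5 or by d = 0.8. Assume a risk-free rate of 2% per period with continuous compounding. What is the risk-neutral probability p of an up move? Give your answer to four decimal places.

Risk-neutral probability p = (e^0.02 − 0.8)/(1.5 − 0.8) = 0.2202/0.7000 = 0.3146

p = 0.3146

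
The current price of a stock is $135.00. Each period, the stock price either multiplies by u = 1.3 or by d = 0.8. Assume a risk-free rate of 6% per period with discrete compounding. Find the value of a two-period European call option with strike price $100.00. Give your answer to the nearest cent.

Risk-neutral probability p = (1 + 0.06 − 0.8)/(1.3 − 0.8) = 0.2600/0.5000 = 0.5200
Terminal stock prices: S_uu = 228.2, S_ud = 140.4, S_dd = 86.4
Terminal payoffs (S − K): max(128.2, 0) = 128.2, max(40.4, 0) = 40.4, max(-13.6, 0) = 0
Node u (S = 175.5): V_u = 1/1.06·[0.5200·128.1500 + 0.4800·40.4000] = 81.1604
Node d (S = 108): V_d = 1/1.06·[0.5200·40.4000 + 0.4800·0.0000] = 19.8189
Node 0 (S = 135): V_0 = 1/1.06·[0.5200·81.1604 + 0.4800·19.8189] = 48.7891

$48.79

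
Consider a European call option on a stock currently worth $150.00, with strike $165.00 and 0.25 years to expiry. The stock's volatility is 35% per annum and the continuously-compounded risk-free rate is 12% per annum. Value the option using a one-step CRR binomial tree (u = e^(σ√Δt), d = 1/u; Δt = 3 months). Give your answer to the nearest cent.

CRR parameters: u = e^(σ√Δt) = e^(0.35·√0.25) = 1.1912, d = 1/u = 0.8395
Per-period rate: rΔt = 0.12·0.25 = 0.03, so R = e^0.03 = 1.0305
Risk-neutral probability p = (e^0.03 − 0.8395)/(1.1912 − 0.8395) = 0.1910/0.3518 = 0.5429
Terminal stock prices: S_u = 178.7, S_d = 125.9
Terminal payoffs (S − K): max(13.69, 0) = 13.69, max(-39.08, 0) = 0
Node 0 (S = 150): V_0 = e^(−0.03)·[0.5429·13.6869 + 0.4571·0.0000] = 7.2114

$7.21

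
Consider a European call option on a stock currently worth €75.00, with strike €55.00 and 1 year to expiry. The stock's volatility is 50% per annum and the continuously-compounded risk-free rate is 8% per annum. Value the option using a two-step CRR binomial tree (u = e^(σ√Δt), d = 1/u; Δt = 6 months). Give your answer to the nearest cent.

CRR parameters: u = e^(σ√Δt) = e^(0.5·√0.5) = 1.4241, d = 1/u = 0.7022
Per-period rate: rΔt = 0.08·0.5 = 0.04, so R = e^0.04 = 1.0408
Risk-neutral probability p = (e^0.04 − 0.7022)/(1.4241 − 0.7022) = 0.3386/0.7219 = 0.4691
Terminal stock prices: S_uu = 152.1, S_ud = 75, S_dd = 36.98
Terminal payoffs (S − K): max(97.11, 0) = 97.11, max(20, 0) = 20, max(-18.02, 0) = 0
Node u (S = 106.8): V_u = e^(−0.04)·[0.4691·97.1086 + 0.5309·20.0000] = 53.9655
Node d (S = 52.66): V_d = e^(−0.04)·[0.4691·20.0000 + 0.5309·0.0000] = 9.0132
Node 0 (S = 75): V_0 = e^(−0.04)·[0.4691·53.9655 + 0.5309·9.0132] = 28.9180

€28.92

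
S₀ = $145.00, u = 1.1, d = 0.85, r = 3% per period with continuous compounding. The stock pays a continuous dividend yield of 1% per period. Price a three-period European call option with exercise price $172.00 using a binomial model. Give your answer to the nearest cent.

$6.05

Per-period risk-free factor R = e^0.03 = 1.0305; dividend-adjusted growth = e^(0.03−0.01) = 1.0202.
Risk-neutral probability p = (1.0202 − 0.85)/(1.1 − 0.85) = 0.1702/0.2500 = 0.6808
Terminal stock prices: S_uuu = 193, S_uud = 149.1, S_udd = 115.2, S_ddd = 89.05
Terminal payoffs (S − K): max(21, 0) = 21, max(-22.87, 0) = 0, max(-56.76, 0) = 0, max(-82.95, 0) = 0
Node uu (S = 175.5): V_uu = e^(−0.03)·[0.6808·20.9950 + 0.3192·0.0000] = 13.8711
Node ud (S = 135.6): V_ud = e^(−0.03)·[0.6808·0.0000 + 0.3192·0.0000] = 0.0000
Node dd (S = 104.8): V_dd = e^(−0.03)·[0.6808·0.0000 + 0.3192·0.0000] = 0.0000
Node u (S = 159.5): V_u = e^(−0.03)·[0.6808·13.8711 + 0.3192·0.0000] = 9.1644
Node d (S = 123.2): V_d = e^(−0.03)·[0.6808·0.0000 + 0.3192·0.0000] = 0.0000
Node 0 (S = 145): V_0 = e^(−0.03)·[0.6808·9.1644 + 0.3192·0.0000] = 6.0548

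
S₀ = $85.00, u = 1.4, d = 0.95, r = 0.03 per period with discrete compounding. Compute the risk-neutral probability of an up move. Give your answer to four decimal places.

Risk-neutral probability p = (1 + 0.03 − 0.95)/(1.4 − 0.95) = 0.0800/0.4500 = 0.1778

p = 0.1778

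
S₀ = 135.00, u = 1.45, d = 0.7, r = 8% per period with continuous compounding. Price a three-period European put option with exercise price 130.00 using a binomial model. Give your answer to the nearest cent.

17.52

Risk-neutral probability p = (e^0.08 − 0.7)/(1.45 − 0.7) = 0.3833/0.7500 = 0.5110
Terminal stock prices: S_uuu = 411.6, S_uud = 198.7, S_udd = 95.92, S_ddd = 46.3
Terminal payoffs (K − S): max(-281.6, 0) = 0, max(-68.69, 0) = 0, max(34.08, 0) = 34.08, max(83.7, 0) = 83.7
Node uu (S = 283.8): V_uu = e^(−0.08)·[0.5110·0.0000 + 0.4890·0.0000] = 0.0000
Node ud (S = 137): V_ud = e^(−0.08)·[0.5110·0.0000 + 0.4890·34.0825] = 15.3834
Node dd (S = 66.15): V_dd = e^(−0.08)·[0.5110·34.0825 + 0.4890·83.6950] = 53.8551
Node u (S = 195.8): V_u = e^(−0.08)·[0.5110·0.0000 + 0.4890·15.3834] = 6.9434
Node d (S = 94.5): V_d = e^(−0.08)·[0.5110·15.3834 + 0.4890·53.8551] = 31.5652
Node 0 (S = 135): V_0 = e^(−0.08)·[0.5110·6.9434 + 0.4890·31.5652] = 17.5228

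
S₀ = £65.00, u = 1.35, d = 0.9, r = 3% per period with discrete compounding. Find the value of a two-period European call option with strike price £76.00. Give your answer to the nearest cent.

Risk-neutral probability p = (1 + 0.03 − 0.9)/(1.35 − 0.9) = 0.1300/0.4500 = 0.2889
Terminal stock prices: S_uu = 118.5, S_ud = 78.98, S_dd = 52.65
Terminal payoffs (S − K): max(42.46, 0) = 42.46, max(2.975, 0) = 2.975, max(-23.35, 0) = 0
Node u (S = 87.75): V_u = 1/1.03·[0.2889·42.4625 + 0.7111·2.9750] = 13.9636
Node d (S = 58.5): V_d = 1/1.03·[0.2889·2.9750 + 0.7111·0.0000] = 0.8344
Node 0 (S = 65): V_0 = 1/1.03·[0.2889·13.9636 + 0.7111·0.8344] = 4.4925

£4.49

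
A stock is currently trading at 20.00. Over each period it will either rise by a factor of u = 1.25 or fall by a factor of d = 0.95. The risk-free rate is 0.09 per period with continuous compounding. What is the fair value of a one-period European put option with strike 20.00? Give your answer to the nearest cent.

Risk-neutral probability p = (e^0.09 − 0.95)/(1.25 − 0.95) = 0.1442/0.3000 = 0.4806
Terminal stock prices: S_u = 25, S_d = 19
Terminal payoffs (K − S): max(-5, 0) = 0, max(1, 0) = 1
Node 0 (S = 20): V_0 = e^(−0.09)·[0.4806·0.0000 + 0.5194·1.0000] = 0.4747

0.47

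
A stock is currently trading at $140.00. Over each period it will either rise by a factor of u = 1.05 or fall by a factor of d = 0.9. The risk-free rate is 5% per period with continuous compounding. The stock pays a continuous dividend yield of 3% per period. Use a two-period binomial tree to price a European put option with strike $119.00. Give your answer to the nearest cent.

$0.20

Per-period risk-free factor R = e^0.05 = 1.0513; dividend-adjusted growth = e^(0.05−0.03) = 1.0202.
Risk-neutral probability p = (1.0202 − 0.9)/(1.05 − 0.9) = 0.1202/0.1500 = 0.8013
Terminal stock prices: S_uu = 154.3, S_ud = 132.3, S_dd = 113.4
Terminal payoffs (K − S): max(-35.35, 0) = 0, max(-13.3, 0) = 0, max(5.6, 0) = 5.6
Node u (S = 147): V_u = e^(−0.05)·[0.8013·0.0000 + 0.1987·0.0000] = 0.0000
Node d (S = 126): V_d = e^(−0.05)·[0.8013·0.0000 + 0.1987·5.6000] = 1.0582
Node 0 (S = 140): V_0 = e^(−0.05)·[0.8013·0.0000 + 0.1987·1.0582] = 0.2000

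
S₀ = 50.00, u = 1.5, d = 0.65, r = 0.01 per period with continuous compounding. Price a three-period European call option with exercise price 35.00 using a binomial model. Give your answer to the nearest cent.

Risk-neutral probability p = (e^0.01 − 0.65)/(1.5 − 0.65) = 0.3601/0.8500 = 0.4236
Terminal stock prices: S_uuu = 168.8, S_uud = 73.12, S_udd = 31.69, S_ddd = 13.73
Terminal payoffs (S − K): max(133.8, 0) = 133.8, max(38.12, 0) = 38.12, max(-3.312, 0) = 0, max(-21.27, 0) = 0
Node uu (S = 112.5): V_uu = e^(−0.01)·[0.4236·133.7500 + 0.5764·38.1250] = 77.8483
Node ud (S = 48.75): V_ud = e^(−0.01)·[0.4236·38.1250 + 0.5764·0.0000] = 15.9886
Node dd (S = 21.13): V_dd = e^(−0.01)·[0.4236·0.0000 + 0.5764·0.0000] = 0.0000
Node u (S = 75): V_u = e^(−0.01)·[0.4236·77.8483 + 0.5764·15.9886] = 41.7718
Node d (S = 32.5): V_d = e^(−0.01)·[0.4236·15.9886 + 0.5764·0.0000] = 6.7052
Node 0 (S = 50): V_0 = e^(−0.01)·[0.4236·41.7718 + 0.5764·6.7052] = 21.3445

21.34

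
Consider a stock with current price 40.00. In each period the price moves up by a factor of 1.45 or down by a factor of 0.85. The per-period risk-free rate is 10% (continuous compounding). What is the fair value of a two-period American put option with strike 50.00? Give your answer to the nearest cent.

Risk-neutral probability p = (e^0.1 − 0.85)/(1.45 − 0.85) = 0.2552/0.6000 = 0.4253
Terminal stock prices: S_uu = 84.1, S_ud = 49.3, S_dd = 28.9
Terminal payoffs (K − S): max(-34.1, 0) = 0, max(0.7, 0) = 0.7, max(21.1, 0) = 21.1
Node u (S = 58): continuation = e^(−0.1)·[0.4253·0.0000 + 0.5747·0.7000] = 0.3640; exercise value = 0.0000 ≤ continuation, so V_u = 0.3640
Node d (S = 34): continuation = e^(−0.1)·[0.4253·0.7000 + 0.5747·21.1000] = 11.2419; exercise value = 16.0000 > continuation, so V_d = 16.0000 (exercise)
Node 0 (S = 40): continuation = e^(−0.1)·[0.4253·0.3640 + 0.5747·16.0000] = 8.4605; exercise value = 10.0000 > continuation, so V_0 = 10.0000 (exercise)

10.00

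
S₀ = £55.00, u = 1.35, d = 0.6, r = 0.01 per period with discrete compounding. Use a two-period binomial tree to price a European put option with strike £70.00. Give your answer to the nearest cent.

Risk-neutral probability p = (1 + 0.01 − 0.6)/(1.35 − 0.6) = 0.4100/0.7500 = 0.5467
Terminal stock prices: S_uu = 100.2, S_ud = 44.55, S_dd = 19.8
Terminal payoffs (K − S): max(-30.24, 0) = 0, max(25.45, 0) = 25.45, max(50.2, 0) = 50.2
Node u (S = 74.25): V_u = 1/1.01·[0.5467·0.0000 + 0.4533·25.4500] = 11.4231
Node d (S = 33): V_d = 1/1.01·[0.5467·25.4500 + 0.4533·50.2000] = 36.3069
Node 0 (S = 55): V_0 = 1/1.01·[0.5467·11.4231 + 0.4533·36.3069] = 22.4790

£22.48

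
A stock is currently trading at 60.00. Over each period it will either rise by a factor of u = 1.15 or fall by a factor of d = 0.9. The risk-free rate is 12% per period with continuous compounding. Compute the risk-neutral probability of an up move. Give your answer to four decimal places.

p = 0.9100

Risk-neutral probability p = (e^0.12 − 0.9)/(1.15 − 0.9) = 0.2275/0.2500 = 0.9100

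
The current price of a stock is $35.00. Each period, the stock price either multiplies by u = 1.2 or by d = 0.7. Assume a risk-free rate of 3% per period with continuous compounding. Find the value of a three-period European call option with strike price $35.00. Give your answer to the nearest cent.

$6.84

Risk-neutral probability p = (e^0.03 − 0.7)/(1.2 − 0.7) = 0.3305/0.5000 = 0.6609
Terminal stock prices: S_uuu = 60.48, S_uud = 35.28, S_udd = 20.58, S_ddd = 12
Terminal payoffs (S − K): max(25.48, 0) = 25.48, max(0.28, 0) = 0.28, max(-14.42, 0) = 0, max(-23, 0) = 0
Node uu (S = 50.4): V_uu = e^(−0.03)·[0.6609·25.4800 + 0.3391·0.2800] = 16.4344
Node ud (S = 29.4): V_ud = e^(−0.03)·[0.6609·0.2800 + 0.3391·0.0000] = 0.1796
Node dd (S = 17.15): V_dd = e^(−0.03)·[0.6609·0.0000 + 0.3391·0.0000] = 0.0000
Node u (S = 42): V_u = e^(−0.03)·[0.6609·16.4344 + 0.3391·0.1796] = 10.5997
Node d (S = 24.5): V_d = e^(−0.03)·[0.6609·0.1796 + 0.3391·0.0000] = 0.1152
Node 0 (S = 35): V_0 = e^(−0.03)·[0.6609·10.5997 + 0.3391·0.1152] = 6.8363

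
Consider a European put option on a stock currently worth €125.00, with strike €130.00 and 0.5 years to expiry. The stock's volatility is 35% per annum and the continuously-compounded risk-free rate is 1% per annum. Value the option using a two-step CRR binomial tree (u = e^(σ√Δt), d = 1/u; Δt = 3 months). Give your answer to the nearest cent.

CRR parameters: u = e^(σ√Δt) = e^(0.35·√0.25) = 1.1912, d = 1/u = 0.8395
Per-period rate: rΔt = 0.01·0.25 = 0.0025, so R = e^0.0025 = 1.0025
Risk-neutral probability p = (e^0.0025 − 0.8395)/(1.1912 − 0.8395) = 0.1630/0.3518 = 0.4635
Terminal stock prices: S_uu = 177.4, S_ud = 125, S_dd = 88.09
Terminal payoffs (K − S): max(-47.38, 0) = 0, max(5, 0) = 5, max(41.91, 0) = 41.91
Node u (S = 148.9): V_u = e^(−0.0025)·[0.4635·0.0000 + 0.5365·5.0000] = 2.6759
Node d (S = 104.9): V_d = e^(−0.0025)·[0.4635·5.0000 + 0.5365·41.9140] = 24.7433
Node 0 (S = 125): V_0 = e^(−0.0025)·[0.4635·2.6759 + 0.5365·24.7433] = 14.4793

€14.48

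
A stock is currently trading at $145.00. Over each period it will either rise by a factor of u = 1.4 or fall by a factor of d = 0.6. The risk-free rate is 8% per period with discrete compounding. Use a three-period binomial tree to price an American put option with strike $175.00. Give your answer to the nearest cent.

Risk-neutral probability p = (1 + 0.08 − 0.6)/(1.4 − 0.6) = 0.4800/0.8000 = 0.6000
Terminal stock prices: S_uuu = 397.9, S_uud = 170.5, S_udd = 73.08, S_ddd = 31.32
Terminal payoffs (K − S): max(-222.9, 0) = 0, max(4.48, 0) = 4.48, max(101.9, 0) = 101.9, max(143.7, 0) = 143.7
Node uu (S = 284.2): continuation = 1/1.08·[0.6000·0.0000 + 0.4000·4.4800] = 1.6593; exercise value = 0.0000 ≤ continuation, so V_uu = 1.6593
Node ud (S = 121.8): continuation = 1/1.08·[0.6000·4.4800 + 0.4000·101.9200] = 40.2370; exercise value = 53.2000 > continuation, so V_ud = 53.2000 (exercise)
Node dd (S = 52.2): continuation = 1/1.08·[0.6000·101.9200 + 0.4000·143.6800] = 109.8370; exercise value = 122.8000 > continuation, so V_dd = 122.8000 (exercise)
Node u (S = 203): continuation = 1/1.08·[0.6000·1.6593 + 0.4000·53.2000] = 20.6255; exercise value = 0.0000 ≤ continuation, so V_u = 20.6255
Node d (S = 87): continuation = 1/1.08·[0.6000·53.2000 + 0.4000·122.8000] = 75.0370; exercise value = 88.0000 > continuation, so V_d = 88.0000 (exercise)
Node 0 (S = 145): continuation = 1/1.08·[0.6000·20.6255 + 0.4000·88.0000] = 44.0512; exercise value = 30.0000 ≤ continuation, so V_0 = 44.0512

$44.05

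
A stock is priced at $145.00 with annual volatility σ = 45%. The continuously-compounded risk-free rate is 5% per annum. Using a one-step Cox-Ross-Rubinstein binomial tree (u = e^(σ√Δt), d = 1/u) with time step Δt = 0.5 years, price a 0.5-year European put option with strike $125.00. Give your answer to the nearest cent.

CRR parameters: u = e^(σ√Δt) = e^(0.45·√0.5) = 1.3746, d = 1/u = 0.7275
Per-period rate: rΔt = 0.05·0.5 = 0.025, so R = e^0.025 = 1.0253
Risk-neutral probability p = (e^0.025 − 0.7275)/(1.3746 − 0.7275) = 0.2979/0.6472 = 0.4602
Terminal stock prices: S_u = 199.3, S_d = 105.5
Terminal payoffs (K − S): max(-74.32, 0) = 0, max(19.52, 0) = 19.52
Node 0 (S = 145): V_0 = e^(−0.025)·[0.4602·0.0000 + 0.5398·19.5185] = 10.2754

$10.28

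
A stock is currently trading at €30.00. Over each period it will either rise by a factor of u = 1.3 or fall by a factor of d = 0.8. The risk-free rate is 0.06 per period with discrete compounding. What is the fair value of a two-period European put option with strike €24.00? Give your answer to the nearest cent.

Risk-neutral probability p = (1 + 0.06 − 0.8)/(1.3 − 0.8) = 0.2600/0.5000 = 0.5200
Terminal stock prices: S_uu = 50.7, S_ud = 31.2, S_dd = 19.2
Terminal payoffs (K − S): max(-26.7, 0) = 0, max(-7.2, 0) = 0, max(4.8, 0) = 4.8
Node u (S = 39): V_u = 1/1.06·[0.5200·0.0000 + 0.4800·0.0000] = 0.0000
Node d (S = 24): V_d = 1/1.06·[0.5200·0.0000 + 0.4800·4.8000] = 2.1736
Node 0 (S = 30): V_0 = 1/1.06·[0.5200·0.0000 + 0.4800·2.1736] = 0.9843

€0.98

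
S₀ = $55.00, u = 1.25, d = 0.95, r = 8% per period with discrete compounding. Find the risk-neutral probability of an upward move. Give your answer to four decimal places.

Risk-neutral probability p = (1 + 0.08 − 0.95)/(1.25 − 0.95) = 0.1300/0.3000 = 0.4333

p = 0.4333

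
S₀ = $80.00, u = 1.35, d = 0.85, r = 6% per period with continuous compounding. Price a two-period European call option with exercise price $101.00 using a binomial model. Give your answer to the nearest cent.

Risk-neutral probability p = (e^0.06 − 0.85)/(1.35 − 0.85) = 0.2118/0.5000 = 0.4237
Terminal stock prices: S_uu = 145.8, S_ud = 91.8, S_dd = 57.8
Terminal payoffs (S − K): max(44.8, 0) = 44.8, max(-9.2, 0) = 0, max(-43.2, 0) = 0
Node u (S = 108): V_u = e^(−0.06)·[0.4237·44.8000 + 0.5763·0.0000] = 17.8752
Node d (S = 68): V_d = e^(−0.06)·[0.4237·0.0000 + 0.5763·0.0000] = 0.0000
Node 0 (S = 80): V_0 = e^(−0.06)·[0.4237·17.8752 + 0.5763·0.0000] = 7.1322

$7.13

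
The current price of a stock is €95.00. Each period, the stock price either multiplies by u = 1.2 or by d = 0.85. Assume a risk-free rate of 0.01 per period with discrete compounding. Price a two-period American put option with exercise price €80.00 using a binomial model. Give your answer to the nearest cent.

€3.28

Risk-neutral probability p = (1 + 0.01 − 0.85)/(1.2 − 0.85) = 0.1600/0.3500 = 0.4571
Terminal stock prices: S_uu = 136.8, S_ud = 96.9, S_dd = 68.64
Terminal payoffs (K − S): max(-56.8, 0) = 0, max(-16.9, 0) = 0, max(11.36, 0) = 11.36
Node u (S = 114): continuation = 1/1.01·[0.4571·0.0000 + 0.5429·0.0000] = 0.0000; exercise value = 0.0000 ≤ continuation, so V_u = 0.0000
Node d (S = 80.75): continuation = 1/1.01·[0.4571·0.0000 + 0.5429·11.3625] = 6.1071; exercise value = 0.0000 ≤ continuation, so V_d = 6.1071
Node 0 (S = 95): continuation = 1/1.01·[0.4571·0.0000 + 0.5429·6.1071] = 3.2825; exercise value = 0.0000 ≤ continuation, so V_0 = 3.2825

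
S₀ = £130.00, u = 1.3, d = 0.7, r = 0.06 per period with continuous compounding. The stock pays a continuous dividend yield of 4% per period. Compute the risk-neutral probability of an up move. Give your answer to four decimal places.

Per-period risk-free factor R = e^0.06 = 1.0618; dividend-adjusted growth = e^(0.06−0.04) = 1.0202.
Risk-neutral probability p = (1.0202 − 0.7)/(1.3 − 0.7) = 0.3202/0.6000 = 0.5337

p = 0.5337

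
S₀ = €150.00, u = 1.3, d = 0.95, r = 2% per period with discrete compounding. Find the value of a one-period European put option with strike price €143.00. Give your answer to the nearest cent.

Risk-neutral probability p = (1 + 0.02 − 0.95)/(1.3 − 0.95) = 0.0700/0.3500 = 0.2000
Terminal stock prices: S_u = 195, S_d = 142.5
Terminal payoffs (K − S): max(-52, 0) = 0, max(0.5, 0) = 0.5
Node 0 (S = 150): V_0 = 1/1.02·[0.2000·0.0000 + 0.8000·0.5000] = 0.3922

€0.39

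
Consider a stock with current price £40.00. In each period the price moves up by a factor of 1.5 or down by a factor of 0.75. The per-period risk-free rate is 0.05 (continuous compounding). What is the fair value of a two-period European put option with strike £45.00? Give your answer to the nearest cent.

£7.29

Risk-neutral probability p = (e^0.05 − 0.75)/(1.5 − 0.75) = 0.3013/0.7500 = 0.4017
Terminal stock prices: S_uu = 90, S_ud = 45, S_dd = 22.5
Terminal payoffs (K − S): max(-45, 0) = 0, max(0, 0) = 0, max(22.5, 0) = 22.5
Node u (S = 60): V_u = e^(−0.05)·[0.4017·0.0000 + 0.5983·0.0000] = 0.0000
Node d (S = 30): V_d = e^(−0.05)·[0.4017·0.0000 + 0.5983·22.5000] = 12.8053
Node 0 (S = 40): V_0 = e^(−0.05)·[0.4017·0.0000 + 0.5983·12.8053] = 7.2878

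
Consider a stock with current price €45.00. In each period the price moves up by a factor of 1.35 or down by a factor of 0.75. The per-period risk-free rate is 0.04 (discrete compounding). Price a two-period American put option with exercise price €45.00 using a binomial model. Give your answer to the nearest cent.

Risk-neutral probability p = (1 + 0.04 − 0.75)/(1.35 − 0.75) = 0.2900/0.6000 = 0.4833
Terminal stock prices: S_uu = 82.01, S_ud = 45.56, S_dd = 25.31
Terminal payoffs (K − S): max(-37.01, 0) = 0, max(-0.5625, 0) = 0, max(19.69, 0) = 19.69
Node u (S = 60.75): continuation = 1/1.04·[0.4833·0.0000 + 0.5167·0.0000] = 0.0000; exercise value = 0.0000 ≤ continuation, so V_u = 0.0000
Node d (S = 33.75): continuation = 1/1.04·[0.4833·0.0000 + 0.5167·19.6875] = 9.7806; exercise value = 11.2500 > continuation, so V_d = 11.2500 (exercise)
Node 0 (S = 45): continuation = 1/1.04·[0.4833·0.0000 + 0.5167·11.2500] = 5.5889; exercise value = 0.0000 ≤ continuation, so V_0 = 5.5889

€5.59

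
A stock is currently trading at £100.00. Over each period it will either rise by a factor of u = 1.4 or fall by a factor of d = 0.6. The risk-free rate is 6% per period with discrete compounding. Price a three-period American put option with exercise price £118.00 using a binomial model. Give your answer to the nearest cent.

Risk-neutral probability p = (1 + 0.06 − 0.6)/(1.4 − 0.6) = 0.4600/0.8000 = 0.5750
Terminal stock prices: S_uuu = 274.4, S_uud = 117.6, S_udd = 50.4, S_ddd = 21.6
Terminal payoffs (K − S): max(-156.4, 0) = 0, max(0.4, 0) = 0.4, max(67.6, 0) = 67.6, max(96.4, 0) = 96.4
Node uu (S = 196): continuation = 1/1.06·[0.5750·0.0000 + 0.4250·0.4000] = 0.1604; exercise value = 0.0000 ≤ continuation, so V_uu = 0.1604
Node ud (S = 84): continuation = 1/1.06·[0.5750·0.4000 + 0.4250·67.6000] = 27.3208; exercise value = 34.0000 > continuation, so V_ud = 34.0000 (exercise)
Node dd (S = 36): continuation = 1/1.06·[0.5750·67.6000 + 0.4250·96.4000] = 75.3208; exercise value = 82.0000 > continuation, so V_dd = 82.0000 (exercise)
Node u (S = 140): continuation = 1/1.06·[0.5750·0.1604 + 0.4250·34.0000] = 13.7191; exercise value = 0.0000 ≤ continuation, so V_u = 13.7191
Node d (S = 60): continuation = 1/1.06·[0.5750·34.0000 + 0.4250·82.0000] = 51.3208; exercise value = 58.0000 > continuation, so V_d = 58.0000 (exercise)
Node 0 (S = 100): continuation = 1/1.06·[0.5750·13.7191 + 0.4250·58.0000] = 30.6967; exercise value = 18.0000 ≤ continuation, so V_0 = 30.6967

£30.70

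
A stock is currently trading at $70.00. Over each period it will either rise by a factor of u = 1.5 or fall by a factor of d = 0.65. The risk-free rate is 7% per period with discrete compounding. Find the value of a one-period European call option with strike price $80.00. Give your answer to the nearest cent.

Risk-neutral probability p = (1 + 0.07 − 0.65)/(1.5 − 0.65) = 0.4200/0.8500 = 0.4941
Terminal stock prices: S_u = 105, S_d = 45.5
Terminal payoffs (S − K): max(25, 0) = 25, max(-34.5, 0) = 0
Node 0 (S = 70): V_0 = 1/1.07·[0.4941·25.0000 + 0.5059·0.0000] = 11.5448

$11.54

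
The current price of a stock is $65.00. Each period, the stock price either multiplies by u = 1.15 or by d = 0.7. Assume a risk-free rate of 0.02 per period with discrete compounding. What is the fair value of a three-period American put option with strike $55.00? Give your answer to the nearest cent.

Risk-neutral probability p = (1 + 0.02 − 0.7)/(1.15 − 0.7) = 0.3200/0.4500 = 0.7111
Terminal stock prices: S_uuu = 98.86, S_uud = 60.17, S_udd = 36.63, S_ddd = 22.29
Terminal payoffs (K − S): max(-43.86, 0) = 0, max(-5.174, 0) = 0, max(18.37, 0) = 18.37, max(32.71, 0) = 32.71
Node uu (S = 85.96): continuation = 1/1.02·[0.7111·0.0000 + 0.2889·0.0000] = 0.0000; exercise value = 0.0000 ≤ continuation, so V_uu = 0.0000
Node ud (S = 52.32): continuation = 1/1.02·[0.7111·0.0000 + 0.2889·18.3725] = 5.2035; exercise value = 2.6750 ≤ continuation, so V_ud = 5.2035
Node dd (S = 31.85): continuation = 1/1.02·[0.7111·18.3725 + 0.2889·32.7050] = 22.0716; exercise value = 23.1500 > continuation, so V_dd = 23.1500 (exercise)
Node u (S = 74.75): continuation = 1/1.02·[0.7111·0.0000 + 0.2889·5.2035] = 1.4738; exercise value = 0.0000 ≤ continuation, so V_u = 1.4738
Node d (S = 45.5): continuation = 1/1.02·[0.7111·5.2035 + 0.2889·23.1500] = 10.1844; exercise value = 9.5000 ≤ continuation, so V_d = 10.1844
Node 0 (S = 65): continuation = 1/1.02·[0.7111·1.4738 + 0.2889·10.1844] = 3.9119; exercise value = 0.0000 ≤ continuation, so V_0 = 3.9119

$3.91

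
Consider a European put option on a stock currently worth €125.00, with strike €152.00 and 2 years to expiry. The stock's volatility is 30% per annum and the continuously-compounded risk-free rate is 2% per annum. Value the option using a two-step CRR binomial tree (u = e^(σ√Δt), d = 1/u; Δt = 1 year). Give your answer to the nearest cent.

€36.36

CRR parameters: u = e^(σ√Δt) = e^(0.3·√1) = 1.3499, d = 1/u = 0.7408
Per-period rate: rΔt = 0.02·1 = 0.02, so R = e^0.02 = 1.0202
Risk-neutral probability p = (e^0.02 − 0.7408)/(1.3499 − 0.7408) = 0.2794/0.6090 = 0.4587
Terminal stock prices: S_uu = 227.8, S_ud = 125, S_dd = 68.6
Terminal payoffs (K − S): max(-75.76, 0) = 0, max(27, 0) = 27, max(83.4, 0) = 83.4
Node u (S = 168.7): V_u = e^(−0.02)·[0.4587·0.0000 + 0.5413·27.0000] = 14.3250
Node d (S = 92.6): V_d = e^(−0.02)·[0.4587·27.0000 + 0.5413·83.3985] = 56.3879
Node 0 (S = 125): V_0 = e^(−0.02)·[0.4587·14.3250 + 0.5413·56.3879] = 36.3581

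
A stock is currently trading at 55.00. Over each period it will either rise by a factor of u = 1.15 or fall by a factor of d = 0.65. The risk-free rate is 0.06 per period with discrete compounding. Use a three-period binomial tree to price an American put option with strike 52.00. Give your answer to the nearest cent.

Risk-neutral probability p = (1 + 0.06 − 0.65)/(1.15 − 0.65) = 0.4100/0.5000 = 0.8200
Terminal stock prices: S_uuu = 83.65, S_uud = 47.28, S_udd = 26.72, S_ddd = 15.1
Terminal payoffs (K − S): max(-31.65, 0) = 0, max(4.721, 0) = 4.721, max(25.28, 0) = 25.28, max(36.9, 0) = 36.9
Node uu (S = 72.74): continuation = 1/1.06·[0.8200·0.0000 + 0.1800·4.7206] = 0.8016; exercise value = 0.0000 ≤ continuation, so V_uu = 0.8016
Node ud (S = 41.11): continuation = 1/1.06·[0.8200·4.7206 + 0.1800·25.2769] = 7.9441; exercise value = 10.8875 > continuation, so V_ud = 10.8875 (exercise)
Node dd (S = 23.24): continuation = 1/1.06·[0.8200·25.2769 + 0.1800·36.8956] = 25.8191; exercise value = 28.7625 > continuation, so V_dd = 28.7625 (exercise)
Node u (S = 63.25): continuation = 1/1.06·[0.8200·0.8016 + 0.1800·10.8875] = 2.4689; exercise value = 0.0000 ≤ continuation, so V_u = 2.4689
Node d (S = 35.75): continuation = 1/1.06·[0.8200·10.8875 + 0.1800·28.7625] = 13.3066; exercise value = 16.2500 > continuation, so V_d = 16.2500 (exercise)
Node 0 (S = 55): continuation = 1/1.06·[0.8200·2.4689 + 0.1800·16.2500] = 4.6694; exercise value = 0.0000 ≤ continuation, so V_0 = 4.6694

4.67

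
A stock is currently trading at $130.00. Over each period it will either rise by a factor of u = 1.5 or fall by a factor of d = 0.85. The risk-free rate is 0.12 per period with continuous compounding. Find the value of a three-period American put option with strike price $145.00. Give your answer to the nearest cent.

$17.94

Risk-neutral probability p = (e^0.12 − 0.85)/(1.5 − 0.85) = 0.2775/0.6500 = 0.4269
Terminal stock prices: S_uuu = 438.8, S_uud = 248.6, S_udd = 140.9, S_ddd = 79.84
Terminal payoffs (K − S): max(-293.8, 0) = 0, max(-103.6, 0) = 0, max(4.113, 0) = 4.113, max(65.16, 0) = 65.16
Node uu (S = 292.5): continuation = e^(−0.12)·[0.4269·0.0000 + 0.5731·0.0000] = 0.0000; exercise value = 0.0000 ≤ continuation, so V_uu = 0.0000
Node ud (S = 165.8): continuation = e^(−0.12)·[0.4269·0.0000 + 0.5731·4.1125] = 2.0903; exercise value = 0.0000 ≤ continuation, so V_ud = 2.0903
Node dd (S = 93.92): continuation = e^(−0.12)·[0.4269·4.1125 + 0.5731·65.1638] = 34.6785; exercise value = 51.0750 > continuation, so V_dd = 51.0750 (exercise)
Node u (S = 195): continuation = e^(−0.12)·[0.4269·0.0000 + 0.5731·2.0903] = 1.0624; exercise value = 0.0000 ≤ continuation, so V_u = 1.0624
Node d (S = 110.5): continuation = e^(−0.12)·[0.4269·2.0903 + 0.5731·51.0750] = 26.7518; exercise value = 34.5000 > continuation, so V_d = 34.5000 (exercise)
Node 0 (S = 130): continuation = e^(−0.12)·[0.4269·1.0624 + 0.5731·34.5000] = 17.9379; exercise value = 15.0000 ≤ continuation, so V_0 = 17.9379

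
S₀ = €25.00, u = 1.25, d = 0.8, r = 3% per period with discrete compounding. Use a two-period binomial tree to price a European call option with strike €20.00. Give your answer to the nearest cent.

Risk-neutral probability p = (1 + 0.03 − 0.8)/(1.25 − 0.8) = 0.2300/0.4500 = 0.5111
Terminal stock prices: S_uu = 39.06, S_ud = 25, S_dd = 16
Terminal payoffs (S − K): max(19.06, 0) = 19.06, max(5, 0) = 5, max(-4, 0) = 0
Node u (S = 31.25): V_u = 1/1.03·[0.5111·19.0625 + 0.4889·5.0000] = 11.8325
Node d (S = 20): V_d = 1/1.03·[0.5111·5.0000 + 0.4889·0.0000] = 2.4811
Node 0 (S = 25): V_0 = 1/1.03·[0.5111·11.8325 + 0.4889·2.4811] = 7.0493

€7.05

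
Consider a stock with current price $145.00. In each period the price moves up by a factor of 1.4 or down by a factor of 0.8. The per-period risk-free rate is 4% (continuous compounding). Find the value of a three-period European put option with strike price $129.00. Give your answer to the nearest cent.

$10.42

Risk-neutral probability p = (e^0.04 − 0.8)/(1.4 − 0.8) = 0.2408/0.6000 = 0.4014
Terminal stock prices: S_uuu = 397.9, S_uud = 227.4, S_udd = 129.9, S_ddd = 74.24
Terminal payoffs (K − S): max(-268.9, 0) = 0, max(-98.36, 0) = 0, max(-0.92, 0) = 0, max(54.76, 0) = 54.76
Node uu (S = 284.2): V_uu = e^(−0.04)·[0.4014·0.0000 + 0.5986·0.0000] = 0.0000
Node ud (S = 162.4): V_ud = e^(−0.04)·[0.4014·0.0000 + 0.5986·0.0000] = 0.0000
Node dd (S = 92.8): V_dd = e^(−0.04)·[0.4014·0.0000 + 0.5986·54.7600] = 31.4966
Node u (S = 203): V_u = e^(−0.04)·[0.4014·0.0000 + 0.5986·0.0000] = 0.0000
Node d (S = 116): V_d = e^(−0.04)·[0.4014·0.0000 + 0.5986·31.4966] = 18.1161
Node 0 (S = 145): V_0 = e^(−0.04)·[0.4014·0.0000 + 0.5986·18.1161] = 10.4199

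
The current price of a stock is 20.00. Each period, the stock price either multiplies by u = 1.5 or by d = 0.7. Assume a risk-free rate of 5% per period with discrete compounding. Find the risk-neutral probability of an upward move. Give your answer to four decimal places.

p = 0.4375

Risk-neutral probability p = (1 + 0.05 − 0.7)/(1.5 − 0.7) = 0.3500/0.8000 = 0.4375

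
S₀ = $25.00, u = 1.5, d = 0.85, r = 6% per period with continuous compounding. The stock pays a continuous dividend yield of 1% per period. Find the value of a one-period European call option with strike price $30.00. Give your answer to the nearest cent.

Per-period risk-free factor R = e^0.06 = 1.0618; dividend-adjusted growth = e^(0.06−0.01) = 1.0513.
Risk-neutral probability p = (1.0513 − 0.85)/(1.5 − 0.85) = 0.2013/0.6500 = 0.3096
Terminal stock prices: S_u = 37.5, S_d = 21.25
Terminal payoffs (S − K): max(7.5, 0) = 7.5, max(-8.75, 0) = 0
Node 0 (S = 25): V_0 = e^(−0.06)·[0.3096·7.5000 + 0.6904·0.0000] = 2.1871

$2.19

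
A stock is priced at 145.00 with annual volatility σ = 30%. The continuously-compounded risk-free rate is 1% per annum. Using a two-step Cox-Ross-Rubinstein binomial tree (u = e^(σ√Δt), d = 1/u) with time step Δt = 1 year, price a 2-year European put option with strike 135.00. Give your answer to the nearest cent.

16.91

CRR parameters: u = e^(σ√Δt) = e^(0.3·√1) = 1.3499, d = 1/u = 0.7408
Per-period rate: rΔt = 0.01·1 = 0.01, so R = e^0.01 = 1.0101
Risk-neutral probability p = (e^0.01 − 0.7408)/(1.3499 − 0.7408) = 0.2692/0.6090 = 0.4421
Terminal stock prices: S_uu = 264.2, S_ud = 145, S_dd = 79.58
Terminal payoffs (K − S): max(-129.2, 0) = 0, max(-10, 0) = 0, max(55.42, 0) = 55.42
Node u (S = 195.7): V_u = e^(−0.01)·[0.4421·0.0000 + 0.5579·0.0000] = 0.0000
Node d (S = 107.4): V_d = e^(−0.01)·[0.4421·0.0000 + 0.5579·55.4223] = 30.6147
Node 0 (S = 145): V_0 = e^(−0.01)·[0.4421·0.0000 + 0.5579·30.6147] = 16.9112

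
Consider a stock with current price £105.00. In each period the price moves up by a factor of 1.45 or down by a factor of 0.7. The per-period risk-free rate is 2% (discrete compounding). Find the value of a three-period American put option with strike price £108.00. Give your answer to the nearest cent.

Risk-neutral probability p = (1 + 0.02 − 0.7)/(1.45 − 0.7) = 0.3200/0.7500 = 0.4267
Terminal stock prices: S_uuu = 320.1, S_uud = 154.5, S_udd = 74.6, S_ddd = 36.01
Terminal payoffs (K − S): max(-212.1, 0) = 0, max(-46.53, 0) = 0, max(33.4, 0) = 33.4, max(71.99, 0) = 71.99
Node uu (S = 220.8): continuation = 1/1.02·[0.4267·0.0000 + 0.5733·0.0000] = 0.0000; exercise value = 0.0000 ≤ continuation, so V_uu = 0.0000
Node ud (S = 106.6): continuation = 1/1.02·[0.4267·0.0000 + 0.5733·33.3975] = 18.7725; exercise value = 1.4250 ≤ continuation, so V_ud = 18.7725
Node dd (S = 51.45): continuation = 1/1.02·[0.4267·33.3975 + 0.5733·71.9850] = 54.4324; exercise value = 56.5500 > continuation, so V_dd = 56.5500 (exercise)
Node u (S = 152.2): continuation = 1/1.02·[0.4267·0.0000 + 0.5733·18.7725] = 10.5518; exercise value = 0.0000 ≤ continuation, so V_u = 10.5518
Node d (S = 73.5): continuation = 1/1.02·[0.4267·18.7725 + 0.5733·56.5500] = 39.6388; exercise value = 34.5000 ≤ continuation, so V_d = 39.6388
Node 0 (S = 105): continuation = 1/1.02·[0.4267·10.5518 + 0.5733·39.6388] = 26.6945; exercise value = 3.0000 ≤ continuation, so V_0 = 26.6945

£26.69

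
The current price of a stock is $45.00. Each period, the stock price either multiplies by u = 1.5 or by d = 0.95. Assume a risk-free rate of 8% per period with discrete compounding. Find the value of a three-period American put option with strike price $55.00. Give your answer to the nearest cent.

Risk-neutral probability p = (1 + 0.08 − 0.95)/(1.5 − 0.95) = 0.1300/0.5500 = 0.2364
Terminal stock prices: S_uuu = 151.9, S_uud = 96.19, S_udd = 60.92, S_ddd = 38.58
Terminal payoffs (K − S): max(-96.88, 0) = 0, max(-41.19, 0) = 0, max(-5.919, 0) = 0, max(16.42, 0) = 16.42
Node uu (S = 101.2): continuation = 1/1.08·[0.2364·0.0000 + 0.7636·0.0000] = 0.0000; exercise value = 0.0000 ≤ continuation, so V_uu = 0.0000
Node ud (S = 64.12): continuation = 1/1.08·[0.2364·0.0000 + 0.7636·0.0000] = 0.0000; exercise value = 0.0000 ≤ continuation, so V_ud = 0.0000
Node dd (S = 40.61): continuation = 1/1.08·[0.2364·0.0000 + 0.7636·16.4181] = 11.6088; exercise value = 14.3875 > continuation, so V_dd = 14.3875 (exercise)
Node u (S = 67.5): continuation = 1/1.08·[0.2364·0.0000 + 0.7636·0.0000] = 0.0000; exercise value = 0.0000 ≤ continuation, so V_u = 0.0000
Node d (S = 42.75): continuation = 1/1.08·[0.2364·0.0000 + 0.7636·14.3875] = 10.1730; exercise value = 12.2500 > continuation, so V_d = 12.2500 (exercise)
Node 0 (S = 45): continuation = 1/1.08·[0.2364·0.0000 + 0.7636·12.2500] = 8.6616; exercise value = 10.0000 > continuation, so V_0 = 10.0000 (exercise)

$10.00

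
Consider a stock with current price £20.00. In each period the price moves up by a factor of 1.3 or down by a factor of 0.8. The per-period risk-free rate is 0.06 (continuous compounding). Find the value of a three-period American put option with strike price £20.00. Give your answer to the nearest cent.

Risk-neutral probability p = (e^0.06 − 0.8)/(1.3 − 0.8) = 0.2618/0.5000 = 0.5237
Terminal stock prices: S_uuu = 43.94, S_uud = 27.04, S_udd = 16.64, S_ddd = 10.24
Terminal payoffs (K − S): max(-23.94, 0) = 0, max(-7.04, 0) = 0, max(3.36, 0) = 3.36, max(9.76, 0) = 9.76
Node uu (S = 33.8): continuation = e^(−0.06)·[0.5237·0.0000 + 0.4763·0.0000] = 0.0000; exercise value = 0.0000 ≤ continuation, so V_uu = 0.0000
Node ud (S = 20.8): continuation = e^(−0.06)·[0.5237·0.0000 + 0.4763·3.3600] = 1.5073; exercise value = 0.0000 ≤ continuation, so V_ud = 1.5073
Node dd (S = 12.8): continuation = e^(−0.06)·[0.5237·3.3600 + 0.4763·9.7600] = 6.0353; exercise value = 7.2000 > continuation, so V_dd = 7.2000 (exercise)
Node u (S = 26): continuation = e^(−0.06)·[0.5237·0.0000 + 0.4763·1.5073] = 0.6761; exercise value = 0.0000 ≤ continuation, so V_u = 0.6761
Node d (S = 16): continuation = e^(−0.06)·[0.5237·1.5073 + 0.4763·7.2000] = 3.9732; exercise value = 4.0000 > continuation, so V_d = 4.0000 (exercise)
Node 0 (S = 20): continuation = e^(−0.06)·[0.5237·0.6761 + 0.4763·4.0000] = 2.1278; exercise value = 0.0000 ≤ continuation, so V_0 = 2.1278

£2.13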